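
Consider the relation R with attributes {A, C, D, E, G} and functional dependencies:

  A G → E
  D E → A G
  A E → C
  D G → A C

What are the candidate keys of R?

Attribute D never appears on the right-hand side of any dependency, so D must belong to every candidate key.
{D}⁺ = {D}, which is not all of the schema, so we must add further attributes.
{D, E}⁺: DE→AG adds A, G; AE→C adds C → {A, C, D, E, G}. Minimal: {E}⁺ = {E}; {D}⁺ = {D} — none reach the full schema.
{D, G}⁺: DG→AC adds A, C; AG→E adds E → {A, C, D, E, G}. Minimal: {G}⁺ = {G}; {D}⁺ = {D} — none reach the full schema.

(D, E), (D, G)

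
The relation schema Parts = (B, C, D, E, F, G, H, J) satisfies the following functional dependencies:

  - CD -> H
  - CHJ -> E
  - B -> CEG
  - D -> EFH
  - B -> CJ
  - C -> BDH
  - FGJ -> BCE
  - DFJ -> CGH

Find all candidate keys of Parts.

{B}⁺: B→CEG adds C, E, G; B→CJ adds J; C→BDH adds D, H; D→EFH adds F → {B, C, D, E, F, G, H, J}.
{C}⁺: C→BDH adds B, D, H; B→CEG adds E, G; D→EFH adds F; B→CJ adds J → {B, C, D, E, F, G, H, J}.
{D, J}⁺: D→EFH adds E, F, H; DFJ→CGH adds C, G; C→BDH adds B → {B, C, D, E, F, G, H, J}.
{F, G, J}⁺: FGJ→BCE adds B, C, E; C→BDH adds D, H → {B, C, D, E, F, G, H, J}.
Any other superkey contains one of these as a subset, so there are no further candidate keys.

B, C, DJ, FGJ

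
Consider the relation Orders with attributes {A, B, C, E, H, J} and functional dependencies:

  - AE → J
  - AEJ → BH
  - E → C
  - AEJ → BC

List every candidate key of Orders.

(A, E)

Attributes A, E never appear on any right-hand side, so every candidate key must contain {A, E}.
{A, E}⁺ = {A, B, C, E, H, J}, which is all of the schema, so {A, E} is the only candidate key.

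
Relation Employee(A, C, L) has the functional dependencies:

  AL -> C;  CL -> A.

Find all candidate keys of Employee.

{A, L}; {C, L}

Attribute L never appears on the right-hand side of any dependency, so L must belong to every candidate key.
{L}⁺ = {L}, which is not all of the schema, so we must add further attributes.
{A, L}⁺: AL→C adds C → {A, C, L}. Minimal: {L}⁺ = {L}; {A}⁺ = {A} — none reach the full schema.
{C, L}⁺: CL→A adds A → {A, C, L}. Minimal: {L}⁺ = {L}; {C}⁺ = {C} — none reach the full schema.
Any other superkey contains one of these as a subset, so there are no further candidate keys.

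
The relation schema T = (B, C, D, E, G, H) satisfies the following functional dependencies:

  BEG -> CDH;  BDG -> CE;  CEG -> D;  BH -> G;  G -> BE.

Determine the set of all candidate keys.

{G}⁺: G→BE adds B, E; BEG→CDH adds C, D, H → {B, C, D, E, G, H}.
{B, H}⁺: BH→G adds G; G→BE adds E; BEG→CDH adds C, D → {B, C, D, E, G, H}. Minimal: {H}⁺ = {H}; {B}⁺ = {B} — none reach the full schema.

{G}, {B, H}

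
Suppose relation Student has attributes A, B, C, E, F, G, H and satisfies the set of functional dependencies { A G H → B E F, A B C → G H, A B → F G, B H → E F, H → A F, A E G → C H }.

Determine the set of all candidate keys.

(B, H); (G, H); (A, B, C); (A, B, E); (A, E, G)

{B, H}⁺: BH→EF adds E, F; H→AF adds A; AB→FG adds G; AEG→CH adds C → {A, B, C, E, F, G, H}. Minimal: {H}⁺ = {A, F, H}; {B}⁺ = {B} — none reach the full schema.
{G, H}⁺: H→AF adds A, F; AGH→BEF adds B, E; AEG→CH adds C → {A, B, C, E, F, G, H}. Minimal: {H}⁺ = {A, F, H}; {G}⁺ = {G} — none reach the full schema.
{A, B, C}⁺: ABC→GH adds G, H; AB→FG adds F; BH→EF adds E → {A, B, C, E, F, G, H}. Minimal: {B, C}⁺ = {B, C}; {A, C}⁺ = {A, C}; {A, B}⁺ = {A, B, F, G} — none reach the full schema.
{A, B, E}⁺: AB→FG adds F, G; AEG→CH adds C, H → {A, B, C, E, F, G, H}. Minimal: {B, E}⁺ = {B, E}; {A, E}⁺ = {A, E}; {A, B}⁺ = {A, B, F, G} — none reach the full schema.
{A, E, G}⁺: AEG→CH adds C, H; AGH→BEF adds B, F → {A, B, C, E, F, G, H}. Minimal: {E, G}⁺ = {E, G}; {A, G}⁺ = {A, G}; {A, E}⁺ = {A, E} — none reach the full schema.
Any other superkey contains one of these as a subset, so there are no further candidate keys.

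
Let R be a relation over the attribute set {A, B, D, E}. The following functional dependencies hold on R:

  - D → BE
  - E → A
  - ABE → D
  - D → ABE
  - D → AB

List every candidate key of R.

{D}⁺: D→BE adds B, E; E→A adds A → {A, B, D, E}.
{B, E}⁺: E→A adds A; ABE→D adds D → {A, B, D, E}. Minimal: {E}⁺ = {A, E}; {B}⁺ = {B} — none reach the full schema.

(D), (B, E)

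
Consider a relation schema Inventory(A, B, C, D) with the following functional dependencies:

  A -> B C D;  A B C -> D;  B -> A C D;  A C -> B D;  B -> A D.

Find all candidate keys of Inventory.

{A}, {B}

{A}⁺: A→BCD adds B, C, D → {A, B, C, D}.
{B}⁺: B→ACD adds A, C, D → {A, B, C, D}.
Any other superkey contains one of these as a subset, so there are no further candidate keys.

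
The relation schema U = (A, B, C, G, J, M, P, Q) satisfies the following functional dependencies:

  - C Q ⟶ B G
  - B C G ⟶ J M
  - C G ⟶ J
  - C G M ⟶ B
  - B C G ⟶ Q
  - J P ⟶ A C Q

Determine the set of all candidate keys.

{J, P}; {C, G, P}; {C, P, Q}

Attribute P never appears on the right-hand side of any dependency, so P must belong to every candidate key.
{P}⁺ = {P}, which is not all of the schema, so we must add further attributes.
{J, P}⁺: JP→ACQ adds A, C, Q; CQ→BG adds B, G; BCG→JM adds M → {A, B, C, G, J, M, P, Q}. Minimal: {P}⁺ = {P}; {J}⁺ = {J} — none reach the full schema.
{C, G, P}⁺: CG→J adds J; JP→ACQ adds A, Q; CQ→BG adds B; BCG→JM adds M → {A, B, C, G, J, M, P, Q}. Minimal: {G, P}⁺ = {G, P}; {C, P}⁺ = {C, P}; {C, G}⁺ = {C, G, J} — none reach the full schema.
{C, P, Q}⁺: CQ→BG adds B, G; BCG→JM adds J, M; JP→ACQ adds A → {A, B, C, G, J, M, P, Q}. Minimal: {P, Q}⁺ = {P, Q}; {C, Q}⁺ = {B, C, G, J, M, Q}; {C, P}⁺ = {C, P} — none reach the full schema.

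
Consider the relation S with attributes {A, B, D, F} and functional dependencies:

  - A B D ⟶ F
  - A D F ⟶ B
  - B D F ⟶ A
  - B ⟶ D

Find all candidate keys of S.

AB; BF; ADF

{A, B}⁺: B→D adds D; ABD→F adds F → {A, B, D, F}.
{B, F}⁺: B→D adds D; BDF→A adds A → {A, B, D, F}.
{A, D, F}⁺: ADF→B adds B → {A, B, D, F}.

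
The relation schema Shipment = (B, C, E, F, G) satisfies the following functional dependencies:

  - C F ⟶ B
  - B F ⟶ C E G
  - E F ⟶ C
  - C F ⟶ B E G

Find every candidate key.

BF, CF, EF

Attribute F never appears on the right-hand side of any dependency, so F must belong to every candidate key.
{F}⁺ = {F}, which is not all of the schema, so we must add further attributes.
{B, F}⁺: BF→CEG adds C, E, G → {B, C, E, F, G}. Minimal: {F}⁺ = {F}; {B}⁺ = {B} — none reach the full schema.
{C, F}⁺: CF→B adds B; BF→CEG adds E, G → {B, C, E, F, G}. Minimal: {F}⁺ = {F}; {C}⁺ = {C} — none reach the full schema.
{E, F}⁺: EF→C adds C; CF→BEG adds B, G → {B, C, E, F, G}. Minimal: {F}⁺ = {F}; {E}⁺ = {E} — none reach the full schema.
Any other superkey contains one of these as a subset, so there are no further candidate keys.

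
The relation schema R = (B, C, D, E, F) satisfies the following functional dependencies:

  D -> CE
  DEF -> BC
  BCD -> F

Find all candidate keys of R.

{B, D}⁺: D→CE adds C, E; BCD→F adds F → {B, C, D, E, F}. Minimal: {D}⁺ = {C, D, E}; {B}⁺ = {B} — none reach the full schema.
{D, F}⁺: D→CE adds C, E; DEF→BC adds B → {B, C, D, E, F}. Minimal: {F}⁺ = {F}; {D}⁺ = {C, D, E} — none reach the full schema.

{B, D}, {D, F}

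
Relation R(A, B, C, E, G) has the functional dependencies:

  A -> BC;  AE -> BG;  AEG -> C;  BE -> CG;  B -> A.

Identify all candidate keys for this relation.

{A, E}, {B, E}

Attribute E never appears on the right-hand side of any dependency, so E must belong to every candidate key.
{E}⁺ = {E}, which is not all of the schema, so we must add further attributes.
{A, E}⁺: A→BC adds B, C; AE→BG adds G → {A, B, C, E, G}.
{B, E}⁺: BE→CG adds C, G; B→A adds A → {A, B, C, E, G}.
Any other superkey contains one of these as a subset, so there are no further candidate keys.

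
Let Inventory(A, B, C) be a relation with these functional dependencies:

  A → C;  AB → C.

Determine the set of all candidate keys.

Attributes A, B never appear on any right-hand side, so every candidate key must contain {A, B}.
{A, B}⁺ = {A, B, C}, which is all of the schema, so {A, B} is the only candidate key.

AB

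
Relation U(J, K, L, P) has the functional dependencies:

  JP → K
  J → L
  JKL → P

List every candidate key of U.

Attribute J never appears on the right-hand side of any dependency, so J must belong to every candidate key.
{J}⁺ = {J, L}, which is not all of the schema, so we must add further attributes.
{J, K}⁺: J→L adds L; JKL→P adds P → {J, K, L, P}. Minimal: {K}⁺ = {K}; {J}⁺ = {J, L} — none reach the full schema.
{J, P}⁺: JP→K adds K; J→L adds L → {J, K, L, P}. Minimal: {P}⁺ = {P}; {J}⁺ = {J, L} — none reach the full schema.
Any other superkey contains one of these as a subset, so there are no further candidate keys.

{J, K}; {J, P}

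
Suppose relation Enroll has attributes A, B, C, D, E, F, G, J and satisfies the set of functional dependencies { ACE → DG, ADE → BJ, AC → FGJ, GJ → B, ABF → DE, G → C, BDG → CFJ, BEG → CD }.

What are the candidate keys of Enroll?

(A, C), (A, G)

Attribute A never appears on the right-hand side of any dependency, so A must belong to every candidate key.
{A}⁺ = {A}, which is not all of the schema, so we must add further attributes.
{A, C}⁺: AC→FGJ adds F, G, J; GJ→B adds B; ABF→DE adds D, E → {A, B, C, D, E, F, G, J}.
{A, G}⁺: G→C adds C; AC→FGJ adds F, J; GJ→B adds B; ABF→DE adds D, E → {A, B, C, D, E, F, G, J}.
Any other superkey contains one of these as a subset, so there are no further candidate keys.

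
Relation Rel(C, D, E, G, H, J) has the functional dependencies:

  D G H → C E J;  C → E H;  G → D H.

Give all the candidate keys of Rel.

Attribute G never appears on the right-hand side of any dependency, so G must belong to every candidate key.
{G}⁺ = {C, D, E, G, H, J}, which is all of the schema, so {G} is the only candidate key.

G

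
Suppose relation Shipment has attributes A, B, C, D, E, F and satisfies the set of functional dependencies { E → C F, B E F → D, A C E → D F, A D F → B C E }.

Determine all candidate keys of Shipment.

Attribute A never appears on the right-hand side of any dependency, so A must belong to every candidate key.
{A}⁺ = {A}, which is not all of the schema, so we must add further attributes.
{A, E}⁺: E→CF adds C, F; ACE→DF adds D; ADF→BCE adds B → {A, B, C, D, E, F}. Minimal: {E}⁺ = {C, E, F}; {A}⁺ = {A} — none reach the full schema.
{A, D, F}⁺: ADF→BCE adds B, C, E → {A, B, C, D, E, F}. Minimal: {D, F}⁺ = {D, F}; {A, F}⁺ = {A, F}; {A, D}⁺ = {A, D} — none reach the full schema.

(A, E); (A, D, F)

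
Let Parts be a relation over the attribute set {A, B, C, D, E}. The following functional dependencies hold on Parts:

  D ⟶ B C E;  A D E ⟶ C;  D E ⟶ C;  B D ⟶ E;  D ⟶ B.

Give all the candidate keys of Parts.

(A, D)

Attributes A, D never appear on any right-hand side, so every candidate key must contain {A, D}.
{A, D}⁺ = {A, B, C, D, E}, which is all of the schema, so {A, D} is the only candidate key.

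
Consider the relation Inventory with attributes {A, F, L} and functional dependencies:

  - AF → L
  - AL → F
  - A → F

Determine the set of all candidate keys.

(A)

{A}⁺: A→F adds F; AF→L adds L → {A, F, L}.
No other minimal superkey exists.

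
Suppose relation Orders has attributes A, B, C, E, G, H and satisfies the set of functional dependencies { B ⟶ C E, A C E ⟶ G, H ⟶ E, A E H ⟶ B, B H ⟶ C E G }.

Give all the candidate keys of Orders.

{A, H}⁺: H→E adds E; AEH→B adds B; BH→CEG adds C, G → {A, B, C, E, G, H}.
No other minimal superkey exists.

{A, H}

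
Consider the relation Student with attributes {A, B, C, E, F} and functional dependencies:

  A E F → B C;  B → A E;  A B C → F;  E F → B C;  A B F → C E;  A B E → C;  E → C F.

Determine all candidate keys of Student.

{B}, {E}

{B}⁺: B→AE adds A, E; ABE→C adds C; E→CF adds F → {A, B, C, E, F}.
{E}⁺: E→CF adds C, F; EF→BC adds B; B→AE adds A → {A, B, C, E, F}.
Any other superkey contains one of these as a subset, so there are no further candidate keys.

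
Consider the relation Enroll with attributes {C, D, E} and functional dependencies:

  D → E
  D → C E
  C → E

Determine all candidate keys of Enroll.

D

{D}⁺: D→E adds E; D→CE adds C → {C, D, E}.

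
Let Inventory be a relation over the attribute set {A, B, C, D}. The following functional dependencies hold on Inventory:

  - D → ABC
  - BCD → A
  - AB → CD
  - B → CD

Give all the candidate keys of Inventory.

{B}⁺: B→CD adds C, D; D→ABC adds A → {A, B, C, D}.
{D}⁺: D→ABC adds A, B, C → {A, B, C, D}.
Any other superkey contains one of these as a subset, so there are no further candidate keys.

{B}, {D}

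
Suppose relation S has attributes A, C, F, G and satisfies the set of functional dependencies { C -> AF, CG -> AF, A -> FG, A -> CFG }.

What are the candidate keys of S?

A, C

{A}⁺: A→FG adds F, G; A→CFG adds C → {A, C, F, G}.
{C}⁺: C→AF adds A, F; A→FG adds G → {A, C, F, G}.
Any other superkey contains one of these as a subset, so there are no further candidate keys.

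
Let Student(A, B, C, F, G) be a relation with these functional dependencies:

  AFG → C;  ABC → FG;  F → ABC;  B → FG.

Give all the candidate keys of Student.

B; F

{B}⁺: B→FG adds F, G; F→ABC adds A, C → {A, B, C, F, G}.
{F}⁺: F→ABC adds A, B, C; B→FG adds G → {A, B, C, F, G}.
Any other superkey contains one of these as a subset, so there are no further candidate keys.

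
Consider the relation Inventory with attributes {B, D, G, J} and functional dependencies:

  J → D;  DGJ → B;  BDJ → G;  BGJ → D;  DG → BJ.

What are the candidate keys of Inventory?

{B, J}⁺: J→D adds D; BDJ→G adds G → {B, D, G, J}. Minimal: {J}⁺ = {D, J}; {B}⁺ = {B} — none reach the full schema.
{D, G}⁺: DG→BJ adds B, J → {B, D, G, J}. Minimal: {G}⁺ = {G}; {D}⁺ = {D} — none reach the full schema.
{G, J}⁺: J→D adds D; DGJ→B adds B → {B, D, G, J}. Minimal: {J}⁺ = {D, J}; {G}⁺ = {G} — none reach the full schema.
Any other superkey contains one of these as a subset, so there are no further candidate keys.

{B, J}, {D, G}, {G, J}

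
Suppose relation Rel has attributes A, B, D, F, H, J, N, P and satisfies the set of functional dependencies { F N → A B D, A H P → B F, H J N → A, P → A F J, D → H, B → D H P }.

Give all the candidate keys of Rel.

Attribute N never appears on the right-hand side of any dependency, so N must belong to every candidate key.
{N}⁺ = {N}, which is not all of the schema, so we must add further attributes.
{B, N}⁺: B→DHP adds D, H, P; P→AFJ adds A, F, J → {A, B, D, F, H, J, N, P}.
{F, N}⁺: FN→ABD adds A, B, D; D→H adds H; B→DHP adds P; P→AFJ adds J → {A, B, D, F, H, J, N, P}.
{N, P}⁺: P→AFJ adds A, F, J; FN→ABD adds B, D; D→H adds H → {A, B, D, F, H, J, N, P}.
Any other superkey contains one of these as a subset, so there are no further candidate keys.

{B, N}; {F, N}; {N, P}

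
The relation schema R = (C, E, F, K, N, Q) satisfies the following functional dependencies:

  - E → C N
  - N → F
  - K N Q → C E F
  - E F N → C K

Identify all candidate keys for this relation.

Attribute Q never appears on the right-hand side of any dependency, so Q must belong to every candidate key.
{Q}⁺ = {Q}, which is not all of the schema, so we must add further attributes.
{E, Q}⁺: E→CN adds C, N; N→F adds F; EFN→CK adds K → {C, E, F, K, N, Q}.
{K, N, Q}⁺: N→F adds F; KNQ→CEF adds C, E → {C, E, F, K, N, Q}.
Any other superkey contains one of these as a subset, so there are no further candidate keys.

{E, Q}; {K, N, Q}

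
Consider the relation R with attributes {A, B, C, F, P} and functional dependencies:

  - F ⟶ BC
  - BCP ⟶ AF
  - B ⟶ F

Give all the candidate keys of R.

Attribute P never appears on the right-hand side of any dependency, so P must belong to every candidate key.
{P}⁺ = {P}, which is not all of the schema, so we must add further attributes.
{B, P}⁺: B→F adds F; F→BC adds C; BCP→AF adds A → {A, B, C, F, P}. Minimal: {P}⁺ = {P}; {B}⁺ = {B, C, F} — none reach the full schema.
{F, P}⁺: F→BC adds B, C; BCP→AF adds A → {A, B, C, F, P}. Minimal: {P}⁺ = {P}; {F}⁺ = {B, C, F} — none reach the full schema.
Any other superkey contains one of these as a subset, so there are no further candidate keys.

BP, FP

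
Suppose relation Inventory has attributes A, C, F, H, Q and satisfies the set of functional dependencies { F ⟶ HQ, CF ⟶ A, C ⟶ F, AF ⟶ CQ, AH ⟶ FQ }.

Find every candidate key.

(C), (A, F), (A, H)

{C}⁺: C→F adds F; F→HQ adds H, Q; CF→A adds A → {A, C, F, H, Q}.
{A, F}⁺: F→HQ adds H, Q; AF→CQ adds C → {A, C, F, H, Q}. Minimal: {F}⁺ = {F, H, Q}; {A}⁺ = {A} — none reach the full schema.
{A, H}⁺: AH→FQ adds F, Q; AF→CQ adds C → {A, C, F, H, Q}. Minimal: {H}⁺ = {H}; {A}⁺ = {A} — none reach the full schema.
Any other superkey contains one of these as a subset, so there are no further candidate keys.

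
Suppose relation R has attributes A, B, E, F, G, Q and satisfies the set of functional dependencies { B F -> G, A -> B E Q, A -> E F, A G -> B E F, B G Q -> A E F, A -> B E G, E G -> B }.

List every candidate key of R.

{A}⁺: A→BEQ adds B, E, Q; A→EF adds F; A→BEG adds G → {A, B, E, F, G, Q}.
{B, F, Q}⁺: BF→G adds G; BGQ→AEF adds A, E → {A, B, E, F, G, Q}.
{B, G, Q}⁺: BGQ→AEF adds A, E, F → {A, B, E, F, G, Q}.
{E, G, Q}⁺: EG→B adds B; BGQ→AEF adds A, F → {A, B, E, F, G, Q}.

{A}, {B, F, Q}, {B, G, Q}, {E, G, Q}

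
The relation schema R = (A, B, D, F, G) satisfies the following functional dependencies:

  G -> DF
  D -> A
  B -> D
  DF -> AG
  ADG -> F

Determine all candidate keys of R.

{B, F}, {B, G}

Attribute B never appears on the right-hand side of any dependency, so B must belong to every candidate key.
{B}⁺ = {A, B, D}, which is not all of the schema, so we must add further attributes.
{B, F}⁺: B→D adds D; DF→AG adds A, G → {A, B, D, F, G}. Minimal: {F}⁺ = {F}; {B}⁺ = {A, B, D} — none reach the full schema.
{B, G}⁺: G→DF adds D, F; D→A adds A → {A, B, D, F, G}. Minimal: {G}⁺ = {A, D, F, G}; {B}⁺ = {A, B, D} — none reach the full schema.
Any other superkey contains one of these as a subset, so there are no further candidate keys.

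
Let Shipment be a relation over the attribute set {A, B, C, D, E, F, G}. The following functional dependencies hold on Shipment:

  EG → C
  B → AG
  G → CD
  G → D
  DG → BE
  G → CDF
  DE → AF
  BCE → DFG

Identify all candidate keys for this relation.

{B}⁺: B→AG adds A, G; G→CD adds C, D; DG→BE adds E; G→CDF adds F → {A, B, C, D, E, F, G}.
{G}⁺: G→CD adds C, D; DG→BE adds B, E; G→CDF adds F; DE→AF adds A → {A, B, C, D, E, F, G}.

{B}, {G}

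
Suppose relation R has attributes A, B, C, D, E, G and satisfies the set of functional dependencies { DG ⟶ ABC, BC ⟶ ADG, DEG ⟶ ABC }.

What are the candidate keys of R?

(B, C, E), (D, E, G)

Attribute E never appears on the right-hand side of any dependency, so E must belong to every candidate key.
{E}⁺ = {E}, which is not all of the schema, so we must add further attributes.
{B, C, E}⁺: BC→ADG adds A, D, G → {A, B, C, D, E, G}. Minimal: {C, E}⁺ = {C, E}; {B, E}⁺ = {B, E}; {B, C}⁺ = {A, B, C, D, G} — none reach the full schema.
{D, E, G}⁺: DG→ABC adds A, B, C → {A, B, C, D, E, G}. Minimal: {E, G}⁺ = {E, G}; {D, G}⁺ = {A, B, C, D, G}; {D, E}⁺ = {D, E} — none reach the full schema.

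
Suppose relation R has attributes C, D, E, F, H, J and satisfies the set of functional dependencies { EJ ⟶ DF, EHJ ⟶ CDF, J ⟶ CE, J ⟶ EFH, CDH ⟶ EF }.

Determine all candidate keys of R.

Attribute J never appears on the right-hand side of any dependency, so J must belong to every candidate key.
{J}⁺ = {C, D, E, F, H, J}, which is all of the schema, so {J} is the only candidate key.

{J}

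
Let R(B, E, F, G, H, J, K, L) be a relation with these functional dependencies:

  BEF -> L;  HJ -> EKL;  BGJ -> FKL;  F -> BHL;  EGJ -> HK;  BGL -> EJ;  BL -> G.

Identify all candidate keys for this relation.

{F}⁺: F→BHL adds B, H, L; BL→G adds G; BGL→EJ adds E, J; HJ→EKL adds K → {B, E, F, G, H, J, K, L}.
{B, L}⁺: BL→G adds G; BGL→EJ adds E, J; BGJ→FKL adds F, K; F→BHL adds H → {B, E, F, G, H, J, K, L}. Minimal: {L}⁺ = {L}; {B}⁺ = {B} — none reach the full schema.
{B, G, J}⁺: BGJ→FKL adds F, K, L; F→BHL adds H; BGL→EJ adds E → {B, E, F, G, H, J, K, L}. Minimal: {G, J}⁺ = {G, J}; {B, J}⁺ = {B, J}; {B, G}⁺ = {B, G} — none reach the full schema.
{B, H, J}⁺: HJ→EKL adds E, K, L; BL→G adds G; BGJ→FKL adds F → {B, E, F, G, H, J, K, L}. Minimal: {H, J}⁺ = {E, H, J, K, L}; {B, J}⁺ = {B, J}; {B, H}⁺ = {B, H} — none reach the full schema.
Any other superkey contains one of these as a subset, so there are no further candidate keys.

{F}; {B, L}; {B, G, J}; {B, H, J}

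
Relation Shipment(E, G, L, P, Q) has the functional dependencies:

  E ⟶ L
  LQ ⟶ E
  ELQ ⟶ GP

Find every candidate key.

Attribute Q never appears on the right-hand side of any dependency, so Q must belong to every candidate key.
{Q}⁺ = {Q}, which is not all of the schema, so we must add further attributes.
{E, Q}⁺: E→L adds L; ELQ→GP adds G, P → {E, G, L, P, Q}.
{L, Q}⁺: LQ→E adds E; ELQ→GP adds G, P → {E, G, L, P, Q}.

EQ; LQ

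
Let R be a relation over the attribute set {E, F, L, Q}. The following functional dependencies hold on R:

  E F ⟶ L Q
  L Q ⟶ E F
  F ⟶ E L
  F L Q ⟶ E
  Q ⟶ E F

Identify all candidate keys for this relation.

F; Q

{F}⁺: F→EL adds E, L; EF→LQ adds Q → {E, F, L, Q}.
{Q}⁺: Q→EF adds E, F; EF→LQ adds L → {E, F, L, Q}.
Any other superkey contains one of these as a subset, so there are no further candidate keys.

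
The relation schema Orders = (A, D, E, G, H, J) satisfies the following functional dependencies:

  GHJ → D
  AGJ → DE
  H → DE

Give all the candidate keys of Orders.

{A, G, H, J}

Attributes A, G, H, J never appear on any right-hand side, so every candidate key must contain {A, G, H, J}.
{A, G, H, J}⁺ = {A, D, E, G, H, J}, which is all of the schema, so {A, G, H, J} is the only candidate key.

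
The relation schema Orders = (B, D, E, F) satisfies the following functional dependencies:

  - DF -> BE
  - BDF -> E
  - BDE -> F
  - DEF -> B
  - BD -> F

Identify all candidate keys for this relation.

{B, D}⁺: BD→F adds F; DF→BE adds E → {B, D, E, F}. Minimal: {D}⁺ = {D}; {B}⁺ = {B} — none reach the full schema.
{D, F}⁺: DF→BE adds B, E → {B, D, E, F}. Minimal: {F}⁺ = {F}; {D}⁺ = {D} — none reach the full schema.
Any other superkey contains one of these as a subset, so there are no further candidate keys.

(B, D), (D, F)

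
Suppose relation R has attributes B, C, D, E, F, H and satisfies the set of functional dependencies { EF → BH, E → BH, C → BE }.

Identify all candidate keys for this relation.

{C, D, F}⁺: C→BE adds B, E; EF→BH adds H → {B, C, D, E, F, H}. Minimal: {D, F}⁺ = {D, F}; {C, F}⁺ = {B, C, E, F, H}; {C, D}⁺ = {B, C, D, E, H} — none reach the full schema.
No other minimal superkey exists.

CDF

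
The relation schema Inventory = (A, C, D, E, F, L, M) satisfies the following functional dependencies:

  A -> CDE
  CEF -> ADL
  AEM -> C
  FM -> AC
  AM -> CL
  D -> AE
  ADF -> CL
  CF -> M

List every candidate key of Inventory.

(A, F); (C, F); (D, F); (F, M)

Attribute F never appears on the right-hand side of any dependency, so F must belong to every candidate key.
{F}⁺ = {F}, which is not all of the schema, so we must add further attributes.
{A, F}⁺: A→CDE adds C, D, E; CEF→ADL adds L; CF→M adds M → {A, C, D, E, F, L, M}.
{C, F}⁺: CF→M adds M; FM→AC adds A; AM→CL adds L; A→CDE adds D, E → {A, C, D, E, F, L, M}.
{D, F}⁺: D→AE adds A, E; ADF→CL adds C, L; CF→M adds M → {A, C, D, E, F, L, M}.
{F, M}⁺: FM→AC adds A, C; AM→CL adds L; A→CDE adds D, E → {A, C, D, E, F, L, M}.
Any other superkey contains one of these as a subset, so there are no further candidate keys.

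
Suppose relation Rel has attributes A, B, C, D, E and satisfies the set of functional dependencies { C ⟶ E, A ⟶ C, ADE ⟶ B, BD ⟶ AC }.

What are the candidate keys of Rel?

Attribute D never appears on the right-hand side of any dependency, so D must belong to every candidate key.
{D}⁺ = {D}, which is not all of the schema, so we must add further attributes.
{A, D}⁺: A→C adds C; C→E adds E; ADE→B adds B → {A, B, C, D, E}.
{B, D}⁺: BD→AC adds A, C; C→E adds E → {A, B, C, D, E}.

AD; BD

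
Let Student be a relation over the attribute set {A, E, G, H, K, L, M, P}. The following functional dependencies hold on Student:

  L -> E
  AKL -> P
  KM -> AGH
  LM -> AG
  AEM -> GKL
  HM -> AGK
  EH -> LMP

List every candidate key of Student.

{E, H}⁺: EH→LMP adds L, M, P; LM→AG adds A, G; AEM→GKL adds K → {A, E, G, H, K, L, M, P}. Minimal: {H}⁺ = {H}; {E}⁺ = {E} — none reach the full schema.
{H, L}⁺: L→E adds E; EH→LMP adds M, P; LM→AG adds A, G; AEM→GKL adds K → {A, E, G, H, K, L, M, P}. Minimal: {L}⁺ = {E, L}; {H}⁺ = {H} — none reach the full schema.
{L, M}⁺: L→E adds E; LM→AG adds A, G; AEM→GKL adds K; AKL→P adds P; KM→AGH adds H → {A, E, G, H, K, L, M, P}. Minimal: {M}⁺ = {M}; {L}⁺ = {E, L} — none reach the full schema.
{A, E, M}⁺: AEM→GKL adds G, K, L; AKL→P adds P; KM→AGH adds H → {A, E, G, H, K, L, M, P}. Minimal: {E, M}⁺ = {E, M}; {A, M}⁺ = {A, M}; {A, E}⁺ = {A, E} — none reach the full schema.
{E, K, M}⁺: KM→AGH adds A, G, H; AEM→GKL adds L; EH→LMP adds P → {A, E, G, H, K, L, M, P}. Minimal: {K, M}⁺ = {A, G, H, K, M}; {E, M}⁺ = {E, M}; {E, K}⁺ = {E, K} — none reach the full schema.

EH, HL, LM, AEM, EKM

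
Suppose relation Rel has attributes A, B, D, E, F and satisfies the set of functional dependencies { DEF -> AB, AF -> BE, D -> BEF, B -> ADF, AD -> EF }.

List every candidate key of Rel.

{B}⁺: B→ADF adds A, D, F; AD→EF adds E → {A, B, D, E, F}.
{D}⁺: D→BEF adds B, E, F; B→ADF adds A → {A, B, D, E, F}.
{A, F}⁺: AF→BE adds B, E; B→ADF adds D → {A, B, D, E, F}.

(B), (D), (A, F)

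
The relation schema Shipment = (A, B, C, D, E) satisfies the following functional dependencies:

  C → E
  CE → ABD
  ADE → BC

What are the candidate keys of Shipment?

{C}⁺: C→E adds E; CE→ABD adds A, B, D → {A, B, C, D, E}.
{A, D, E}⁺: ADE→BC adds B, C → {A, B, C, D, E}.

C; ADE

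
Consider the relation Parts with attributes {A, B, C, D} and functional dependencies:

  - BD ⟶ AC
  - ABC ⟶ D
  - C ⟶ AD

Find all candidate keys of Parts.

{B, C}, {B, D}

Attribute B never appears on the right-hand side of any dependency, so B must belong to every candidate key.
{B}⁺ = {B}, which is not all of the schema, so we must add further attributes.
{B, C}⁺: C→AD adds A, D → {A, B, C, D}. Minimal: {C}⁺ = {A, C, D}; {B}⁺ = {B} — none reach the full schema.
{B, D}⁺: BD→AC adds A, C → {A, B, C, D}. Minimal: {D}⁺ = {D}; {B}⁺ = {B} — none reach the full schema.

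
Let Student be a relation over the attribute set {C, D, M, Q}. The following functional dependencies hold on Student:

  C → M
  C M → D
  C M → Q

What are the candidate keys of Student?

C

{C}⁺: C→M adds M; CM→D adds D; CM→Q adds Q → {C, D, M, Q}.
No other minimal superkey exists.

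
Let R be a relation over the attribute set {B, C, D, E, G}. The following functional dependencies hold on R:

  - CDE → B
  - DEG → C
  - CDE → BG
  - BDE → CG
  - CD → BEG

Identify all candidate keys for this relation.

{C, D}, {B, D, E}, {D, E, G}

Attribute D never appears on the right-hand side of any dependency, so D must belong to every candidate key.
{D}⁺ = {D}, which is not all of the schema, so we must add further attributes.
{C, D}⁺: CD→BEG adds B, E, G → {B, C, D, E, G}. Minimal: {D}⁺ = {D}; {C}⁺ = {C} — none reach the full schema.
{B, D, E}⁺: BDE→CG adds C, G → {B, C, D, E, G}. Minimal: {D, E}⁺ = {D, E}; {B, E}⁺ = {B, E}; {B, D}⁺ = {B, D} — none reach the full schema.
{D, E, G}⁺: DEG→C adds C; CDE→BG adds B → {B, C, D, E, G}. Minimal: {E, G}⁺ = {E, G}; {D, G}⁺ = {D, G}; {D, E}⁺ = {D, E} — none reach the full schema.
Any other superkey contains one of these as a subset, so there are no further candidate keys.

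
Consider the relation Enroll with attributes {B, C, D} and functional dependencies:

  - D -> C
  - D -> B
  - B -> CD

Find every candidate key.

{B}; {D}

{B}⁺: B→CD adds C, D → {B, C, D}.
{D}⁺: D→C adds C; D→B adds B → {B, C, D}.
Any other superkey contains one of these as a subset, so there are no further candidate keys.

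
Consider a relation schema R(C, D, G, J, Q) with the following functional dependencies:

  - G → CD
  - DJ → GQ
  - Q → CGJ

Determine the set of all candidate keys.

(Q), (D, J), (G, J)

{Q}⁺: Q→CGJ adds C, G, J; G→CD adds D → {C, D, G, J, Q}.
{D, J}⁺: DJ→GQ adds G, Q; Q→CGJ adds C → {C, D, G, J, Q}. Minimal: {J}⁺ = {J}; {D}⁺ = {D} — none reach the full schema.
{G, J}⁺: G→CD adds C, D; DJ→GQ adds Q → {C, D, G, J, Q}. Minimal: {J}⁺ = {J}; {G}⁺ = {C, D, G} — none reach the full schema.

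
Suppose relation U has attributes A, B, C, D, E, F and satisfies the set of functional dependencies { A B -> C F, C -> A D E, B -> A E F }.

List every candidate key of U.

(B)

Attribute B never appears on the right-hand side of any dependency, so B must belong to every candidate key.
{B}⁺ = {A, B, C, D, E, F}, which is all of the schema, so {B} is the only candidate key.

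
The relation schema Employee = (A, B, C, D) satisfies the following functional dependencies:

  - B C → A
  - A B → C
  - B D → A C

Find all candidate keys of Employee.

Attributes B, D never appear on any right-hand side, so every candidate key must contain {B, D}.
{B, D}⁺ = {A, B, C, D}, which is all of the schema, so {B, D} is the only candidate key.

{B, D}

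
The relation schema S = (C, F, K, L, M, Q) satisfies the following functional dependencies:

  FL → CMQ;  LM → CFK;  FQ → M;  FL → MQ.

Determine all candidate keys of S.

(F, L), (L, M)

{F, L}⁺: FL→CMQ adds C, M, Q; LM→CFK adds K → {C, F, K, L, M, Q}. Minimal: {L}⁺ = {L}; {F}⁺ = {F} — none reach the full schema.
{L, M}⁺: LM→CFK adds C, F, K; FL→MQ adds Q → {C, F, K, L, M, Q}. Minimal: {M}⁺ = {M}; {L}⁺ = {L} — none reach the full schema.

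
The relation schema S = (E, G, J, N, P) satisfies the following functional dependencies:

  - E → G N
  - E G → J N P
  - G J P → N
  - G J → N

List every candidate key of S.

(E)

Attribute E never appears on the right-hand side of any dependency, so E must belong to every candidate key.
{E}⁺ = {E, G, J, N, P}, which is all of the schema, so {E} is the only candidate key.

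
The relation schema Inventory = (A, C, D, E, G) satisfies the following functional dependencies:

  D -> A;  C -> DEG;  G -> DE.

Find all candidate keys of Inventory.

Attribute C never appears on the right-hand side of any dependency, so C must belong to every candidate key.
{C}⁺ = {A, C, D, E, G}, which is all of the schema, so {C} is the only candidate key.

{C}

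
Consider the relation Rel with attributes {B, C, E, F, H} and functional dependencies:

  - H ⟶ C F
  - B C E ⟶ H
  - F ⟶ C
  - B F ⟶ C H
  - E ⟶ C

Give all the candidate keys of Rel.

{B, E}

{B, E}⁺: E→C adds C; BCE→H adds H; H→CF adds F → {B, C, E, F, H}. Minimal: {E}⁺ = {C, E}; {B}⁺ = {B} — none reach the full schema.
No other minimal superkey exists.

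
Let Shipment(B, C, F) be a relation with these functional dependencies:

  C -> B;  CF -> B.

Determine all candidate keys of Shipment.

Attributes C, F never appear on any right-hand side, so every candidate key must contain {C, F}.
{C, F}⁺ = {B, C, F}, which is all of the schema, so {C, F} is the only candidate key.

{C, F}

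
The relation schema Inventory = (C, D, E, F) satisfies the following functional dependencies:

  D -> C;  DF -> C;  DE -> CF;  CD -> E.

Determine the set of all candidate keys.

(D)

Attribute D never appears on the right-hand side of any dependency, so D must belong to every candidate key.
{D}⁺ = {C, D, E, F}, which is all of the schema, so {D} is the only candidate key.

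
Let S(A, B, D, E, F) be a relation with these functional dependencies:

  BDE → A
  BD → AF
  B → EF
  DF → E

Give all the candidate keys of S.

{B, D}⁺: BD→AF adds A, F; B→EF adds E → {A, B, D, E, F}. Minimal: {D}⁺ = {D}; {B}⁺ = {B, E, F} — none reach the full schema.
No other minimal superkey exists.

{B, D}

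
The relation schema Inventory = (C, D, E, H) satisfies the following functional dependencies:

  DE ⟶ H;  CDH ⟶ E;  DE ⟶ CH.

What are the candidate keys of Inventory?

(D, E); (C, D, H)

{D, E}⁺: DE→H adds H; DE→CH adds C → {C, D, E, H}. Minimal: {E}⁺ = {E}; {D}⁺ = {D} — none reach the full schema.
{C, D, H}⁺: CDH→E adds E → {C, D, E, H}. Minimal: {D, H}⁺ = {D, H}; {C, H}⁺ = {C, H}; {C, D}⁺ = {C, D} — none reach the full schema.
Any other superkey contains one of these as a subset, so there are no further candidate keys.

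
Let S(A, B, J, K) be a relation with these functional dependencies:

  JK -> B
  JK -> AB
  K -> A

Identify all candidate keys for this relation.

{J, K}

Attributes J, K never appear on any right-hand side, so every candidate key must contain {J, K}.
{J, K}⁺ = {A, B, J, K}, which is all of the schema, so {J, K} is the only candidate key.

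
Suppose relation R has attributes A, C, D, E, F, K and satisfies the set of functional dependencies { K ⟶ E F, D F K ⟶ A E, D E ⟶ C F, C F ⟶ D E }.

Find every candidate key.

(C, K), (D, K)

{C, K}⁺: K→EF adds E, F; CF→DE adds D; DFK→AE adds A → {A, C, D, E, F, K}.
{D, K}⁺: K→EF adds E, F; DFK→AE adds A; DE→CF adds C → {A, C, D, E, F, K}.
Any other superkey contains one of these as a subset, so there are no further candidate keys.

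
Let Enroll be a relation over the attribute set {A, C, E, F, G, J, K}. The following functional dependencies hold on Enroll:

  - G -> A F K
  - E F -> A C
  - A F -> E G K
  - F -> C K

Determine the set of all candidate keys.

{G, J}; {A, F, J}; {E, F, J}

Attribute J never appears on the right-hand side of any dependency, so J must belong to every candidate key.
{J}⁺ = {J}, which is not all of the schema, so we must add further attributes.
{G, J}⁺: G→AFK adds A, F, K; AF→EGK adds E; F→CK adds C → {A, C, E, F, G, J, K}. Minimal: {J}⁺ = {J}; {G}⁺ = {A, C, E, F, G, K} — none reach the full schema.
{A, F, J}⁺: AF→EGK adds E, G, K; F→CK adds C → {A, C, E, F, G, J, K}. Minimal: {F, J}⁺ = {C, F, J, K}; {A, J}⁺ = {A, J}; {A, F}⁺ = {A, C, E, F, G, K} — none reach the full schema.
{E, F, J}⁺: EF→AC adds A, C; AF→EGK adds G, K → {A, C, E, F, G, J, K}. Minimal: {F, J}⁺ = {C, F, J, K}; {E, J}⁺ = {E, J}; {E, F}⁺ = {A, C, E, F, G, K} — none reach the full schema.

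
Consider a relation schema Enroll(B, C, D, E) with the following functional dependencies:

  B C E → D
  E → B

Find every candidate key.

Attributes C, E never appear on any right-hand side, so every candidate key must contain {C, E}.
{C, E}⁺ = {B, C, D, E}, which is all of the schema, so {C, E} is the only candidate key.

CE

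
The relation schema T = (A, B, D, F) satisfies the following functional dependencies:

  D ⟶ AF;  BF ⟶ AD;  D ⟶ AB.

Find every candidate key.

(D), (B, F)

{D}⁺: D→AF adds A, F; D→AB adds B → {A, B, D, F}.
{B, F}⁺: BF→AD adds A, D → {A, B, D, F}.
Any other superkey contains one of these as a subset, so there are no further candidate keys.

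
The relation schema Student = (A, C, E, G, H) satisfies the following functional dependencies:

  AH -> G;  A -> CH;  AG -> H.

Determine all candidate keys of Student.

Attributes A, E never appear on any right-hand side, so every candidate key must contain {A, E}.
{A, E}⁺ = {A, C, E, G, H}, which is all of the schema, so {A, E} is the only candidate key.

{A, E}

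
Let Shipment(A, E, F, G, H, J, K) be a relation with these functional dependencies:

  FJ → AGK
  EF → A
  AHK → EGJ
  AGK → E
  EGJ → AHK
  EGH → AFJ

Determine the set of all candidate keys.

{F, J}⁺: FJ→AGK adds A, G, K; AGK→E adds E; EGJ→AHK adds H → {A, E, F, G, H, J, K}. Minimal: {J}⁺ = {J}; {F}⁺ = {F} — none reach the full schema.
{A, H, K}⁺: AHK→EGJ adds E, G, J; EGH→AFJ adds F → {A, E, F, G, H, J, K}. Minimal: {H, K}⁺ = {H, K}; {A, K}⁺ = {A, K}; {A, H}⁺ = {A, H} — none reach the full schema.
{E, G, H}⁺: EGH→AFJ adds A, F, J; FJ→AGK adds K → {A, E, F, G, H, J, K}. Minimal: {G, H}⁺ = {G, H}; {E, H}⁺ = {E, H}; {E, G}⁺ = {E, G} — none reach the full schema.
{E, G, J}⁺: EGJ→AHK adds A, H, K; EGH→AFJ adds F → {A, E, F, G, H, J, K}. Minimal: {G, J}⁺ = {G, J}; {E, J}⁺ = {E, J}; {E, G}⁺ = {E, G} — none reach the full schema.
{A, G, J, K}⁺: AGK→E adds E; EGJ→AHK adds H; EGH→AFJ adds F → {A, E, F, G, H, J, K}. Minimal: {G, J, K}⁺ = {G, J, K}; {A, J, K}⁺ = {A, J, K}; {A, G, K}⁺ = {A, E, G, K}; … — none reach the full schema.
{E, F, H, K}⁺: EF→A adds A; AHK→EGJ adds G, J → {A, E, F, G, H, J, K}. Minimal: {F, H, K}⁺ = {F, H, K}; {E, H, K}⁺ = {E, H, K}; {E, F, K}⁺ = {A, E, F, K}; … — none reach the full schema.

(F, J), (A, H, K), (E, G, H), (E, G, J), (A, G, J, K), (E, F, H, K)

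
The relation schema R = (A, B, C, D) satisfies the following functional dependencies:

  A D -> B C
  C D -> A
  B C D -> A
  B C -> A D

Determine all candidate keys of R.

{A, D}; {B, C}; {C, D}

{A, D}⁺: AD→BC adds B, C → {A, B, C, D}. Minimal: {D}⁺ = {D}; {A}⁺ = {A} — none reach the full schema.
{B, C}⁺: BC→AD adds A, D → {A, B, C, D}. Minimal: {C}⁺ = {C}; {B}⁺ = {B} — none reach the full schema.
{C, D}⁺: CD→A adds A; AD→BC adds B → {A, B, C, D}. Minimal: {D}⁺ = {D}; {C}⁺ = {C} — none reach the full schema.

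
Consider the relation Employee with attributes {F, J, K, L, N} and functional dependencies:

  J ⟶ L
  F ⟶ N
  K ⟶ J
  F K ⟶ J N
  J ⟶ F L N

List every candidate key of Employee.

Attribute K never appears on the right-hand side of any dependency, so K must belong to every candidate key.
{K}⁺ = {F, J, K, L, N}, which is all of the schema, so {K} is the only candidate key.

{K}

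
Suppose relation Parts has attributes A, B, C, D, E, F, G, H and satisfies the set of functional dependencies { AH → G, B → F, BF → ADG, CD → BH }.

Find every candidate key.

(B, C, E), (C, D, E)

Attributes C, E never appear on any right-hand side, so every candidate key must contain {C, E}.
{C, E}⁺ = {C, E}, which is not all of the schema, so we must add further attributes.
{B, C, E}⁺: B→F adds F; BF→ADG adds A, D, G; CD→BH adds H → {A, B, C, D, E, F, G, H}. Minimal: {C, E}⁺ = {C, E}; {B, E}⁺ = {A, B, D, E, F, G}; {B, C}⁺ = {A, B, C, D, F, G, H} — none reach the full schema.
{C, D, E}⁺: CD→BH adds B, H; B→F adds F; BF→ADG adds A, G → {A, B, C, D, E, F, G, H}. Minimal: {D, E}⁺ = {D, E}; {C, E}⁺ = {C, E}; {C, D}⁺ = {A, B, C, D, F, G, H} — none reach the full schema.
Any other superkey contains one of these as a subset, so there are no further candidate keys.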